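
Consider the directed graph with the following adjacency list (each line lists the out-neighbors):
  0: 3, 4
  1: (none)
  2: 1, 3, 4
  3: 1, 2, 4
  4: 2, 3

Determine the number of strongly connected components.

{2, 3, 4} are all mutually reachable — one SCC of size 3.
{0} is an SCC by itself.
{1} is an SCC by itself.
That gives 3 strongly connected components.

3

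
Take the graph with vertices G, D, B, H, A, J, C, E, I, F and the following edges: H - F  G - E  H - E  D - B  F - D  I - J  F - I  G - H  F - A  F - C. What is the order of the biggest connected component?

Starting from A we can reach A, B, C, D, E, F, G, H, I, J. That is one component of size 10.
The largest has 10 vertices.

10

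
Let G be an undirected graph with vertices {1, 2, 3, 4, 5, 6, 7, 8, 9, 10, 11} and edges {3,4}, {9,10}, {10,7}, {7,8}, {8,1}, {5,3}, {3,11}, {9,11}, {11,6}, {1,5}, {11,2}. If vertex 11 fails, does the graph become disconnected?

Yes

Deleting 11 raises the number of components from 1 to 3, so 11 is a cut vertex.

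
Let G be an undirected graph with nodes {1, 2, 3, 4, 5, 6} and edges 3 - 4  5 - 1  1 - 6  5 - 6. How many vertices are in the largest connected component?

2 is isolated — a component by itself.
Starting from 3 we can reach 3, 4. That is one component of size 2.
Starting from 1 we can reach 1, 5, 6. That is one component of size 3.
The largest has 3 vertices.

3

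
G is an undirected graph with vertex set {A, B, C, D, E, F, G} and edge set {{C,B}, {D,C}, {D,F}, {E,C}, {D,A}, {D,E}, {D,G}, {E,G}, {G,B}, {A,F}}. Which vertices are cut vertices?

Removing D increases the component count from 1 to 2, so D is a cut vertex.
By contrast removing B leaves 1 component; it is not a cut vertex. No other vertex is a cut vertex either.

D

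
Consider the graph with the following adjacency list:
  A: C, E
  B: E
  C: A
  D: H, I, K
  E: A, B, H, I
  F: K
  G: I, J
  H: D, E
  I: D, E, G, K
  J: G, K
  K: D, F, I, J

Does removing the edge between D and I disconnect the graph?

No

After removing D-I, the path D-K-I still connects them, so the edge is not a bridge.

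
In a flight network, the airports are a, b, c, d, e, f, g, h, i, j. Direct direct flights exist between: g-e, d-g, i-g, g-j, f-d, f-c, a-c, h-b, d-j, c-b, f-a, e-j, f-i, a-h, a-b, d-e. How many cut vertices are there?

1

Removing f increases the component count from 1 to 2, so f is a cut vertex.
By contrast removing g leaves 1 component; it is not a cut vertex. No other vertex is a cut vertex either.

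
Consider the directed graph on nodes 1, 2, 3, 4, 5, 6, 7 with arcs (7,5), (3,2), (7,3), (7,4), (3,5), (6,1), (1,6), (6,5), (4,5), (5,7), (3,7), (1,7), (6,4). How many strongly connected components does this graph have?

{3, 4, 5, 7} are all mutually reachable — one SCC of size 4.
{1, 6} are all mutually reachable — one SCC of size 2.
{2} is an SCC by itself.
That gives 3 strongly connected components.

3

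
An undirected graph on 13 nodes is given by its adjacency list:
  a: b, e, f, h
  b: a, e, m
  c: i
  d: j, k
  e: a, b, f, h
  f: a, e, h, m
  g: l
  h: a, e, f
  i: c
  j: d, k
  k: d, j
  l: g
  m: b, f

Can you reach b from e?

Yes

From e we can reach a, b, e, f, h, m, which includes b.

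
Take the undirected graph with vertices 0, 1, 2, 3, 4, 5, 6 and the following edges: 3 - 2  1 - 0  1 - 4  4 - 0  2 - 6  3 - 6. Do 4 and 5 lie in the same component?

No

The component containing 4 is {0, 1, 4}, and 5 is not in it.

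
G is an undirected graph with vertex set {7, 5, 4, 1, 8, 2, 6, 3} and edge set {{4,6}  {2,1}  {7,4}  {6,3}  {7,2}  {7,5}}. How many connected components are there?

2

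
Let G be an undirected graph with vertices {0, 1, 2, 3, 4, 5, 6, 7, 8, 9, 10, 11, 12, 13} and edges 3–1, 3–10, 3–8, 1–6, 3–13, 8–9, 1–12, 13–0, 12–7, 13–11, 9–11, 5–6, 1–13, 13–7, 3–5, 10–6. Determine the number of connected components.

3

4 is isolated — a component by itself.
2 is isolated — a component by itself.
Starting from 0 we can reach 0, 1, 3, 5, 6, 7, 8, 9, 10, 11, 12, 13. That is one component of size 12.
Total: 3 components.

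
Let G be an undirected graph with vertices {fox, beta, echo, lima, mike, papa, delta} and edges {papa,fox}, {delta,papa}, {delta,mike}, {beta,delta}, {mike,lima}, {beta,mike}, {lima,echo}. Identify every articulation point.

lima, mike, papa, delta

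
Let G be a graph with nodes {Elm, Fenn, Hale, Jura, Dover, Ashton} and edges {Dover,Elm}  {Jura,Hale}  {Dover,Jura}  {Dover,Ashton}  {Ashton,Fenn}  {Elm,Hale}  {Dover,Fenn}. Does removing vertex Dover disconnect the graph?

Yes

Deleting Dover raises the number of components from 1 to 2, so Dover is a cut vertex.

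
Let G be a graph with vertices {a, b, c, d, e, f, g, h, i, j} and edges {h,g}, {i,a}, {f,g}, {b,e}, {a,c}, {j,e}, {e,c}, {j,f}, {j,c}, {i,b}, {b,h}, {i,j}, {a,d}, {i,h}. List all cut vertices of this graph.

Removing a increases the component count from 1 to 2, so a is a cut vertex.
By contrast removing h leaves 1 component; it is not a cut vertex. No other vertex is a cut vertex either.

a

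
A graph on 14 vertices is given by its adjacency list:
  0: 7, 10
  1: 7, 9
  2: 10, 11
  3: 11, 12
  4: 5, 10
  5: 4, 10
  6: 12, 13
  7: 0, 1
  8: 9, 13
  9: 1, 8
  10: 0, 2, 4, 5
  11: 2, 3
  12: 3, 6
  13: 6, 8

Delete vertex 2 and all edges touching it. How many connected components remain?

With 2 gone, the remaining components are: {0, 1, 3, 4, 5, 6, 7, 8, 9, 10, 11, 12, 13}.
That is 1 component.

1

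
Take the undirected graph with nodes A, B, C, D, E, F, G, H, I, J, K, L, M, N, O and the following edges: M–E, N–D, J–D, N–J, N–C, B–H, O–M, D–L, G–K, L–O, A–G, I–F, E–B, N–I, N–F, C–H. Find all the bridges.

The edges on the cycle N-I-F-N are not bridges since each lies on that cycle.
But removing G–K disconnects G from K; removing A–G disconnects A from G — these are bridges.

A-G, G-K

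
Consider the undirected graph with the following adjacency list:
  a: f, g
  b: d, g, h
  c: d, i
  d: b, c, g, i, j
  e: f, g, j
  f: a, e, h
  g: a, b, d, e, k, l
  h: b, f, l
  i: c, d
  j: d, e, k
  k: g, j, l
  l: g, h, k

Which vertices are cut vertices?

Removing d increases the component count from 1 to 2, so d is a cut vertex.
By contrast removing j leaves 1 component; it is not a cut vertex. No other vertex is a cut vertex either.

d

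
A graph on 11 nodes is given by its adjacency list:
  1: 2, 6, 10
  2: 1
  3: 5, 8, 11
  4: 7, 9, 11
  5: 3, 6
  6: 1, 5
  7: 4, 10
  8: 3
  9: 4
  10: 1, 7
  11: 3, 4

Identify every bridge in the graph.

1-2, 3-8, 4-9

The edges on the cycle 1-6-5-3-11-4-7-10-1 are not bridges since each lies on that cycle.
But removing 8-3 disconnects 8 from 3; removing 9-4 disconnects 9 from 4; removing 1-2 disconnects 1 from 2 — these are bridges.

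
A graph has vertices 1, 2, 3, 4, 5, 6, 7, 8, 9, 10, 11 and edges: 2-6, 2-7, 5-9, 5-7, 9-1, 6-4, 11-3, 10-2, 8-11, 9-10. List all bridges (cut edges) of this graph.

The edges on the cycle 5-9-10-2-7-5 are not bridges since each lies on that cycle.
But removing 11-3 disconnects 11 from 3; removing 8-11 disconnects 8 from 11; removing 2-6 disconnects 2 from 6; removing 9-1 disconnects 9 from 1 — these are bridges.
In total 5 edges are bridges.

1-9, 11-3, 11-8, 2-6, 4-6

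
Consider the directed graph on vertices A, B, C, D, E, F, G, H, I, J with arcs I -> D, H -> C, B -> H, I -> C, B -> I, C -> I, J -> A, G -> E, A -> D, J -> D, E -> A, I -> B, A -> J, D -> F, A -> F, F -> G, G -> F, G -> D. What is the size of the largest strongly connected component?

6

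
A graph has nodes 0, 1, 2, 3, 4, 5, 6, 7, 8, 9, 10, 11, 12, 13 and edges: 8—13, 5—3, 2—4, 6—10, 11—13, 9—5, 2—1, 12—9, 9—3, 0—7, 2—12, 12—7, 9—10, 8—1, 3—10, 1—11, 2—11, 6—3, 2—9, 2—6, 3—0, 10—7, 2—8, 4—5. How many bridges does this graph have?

The edges on the cycle 2-4-5-3-0-7-12-2 are not bridges since each lies on that cycle.
Every edge lies on some cycle, so there are no bridges.

0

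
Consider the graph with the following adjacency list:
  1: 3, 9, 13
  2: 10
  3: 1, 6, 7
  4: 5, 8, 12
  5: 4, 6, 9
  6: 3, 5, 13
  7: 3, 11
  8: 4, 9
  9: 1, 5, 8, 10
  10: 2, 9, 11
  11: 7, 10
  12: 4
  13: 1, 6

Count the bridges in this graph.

2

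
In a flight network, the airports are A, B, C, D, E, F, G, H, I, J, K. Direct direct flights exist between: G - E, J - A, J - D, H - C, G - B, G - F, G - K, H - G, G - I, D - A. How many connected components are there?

Starting from A we can reach A, D, J. That is one component of size 3.
Starting from B we can reach B, C, E, F, G, H, I, K. That is one component of size 8.
Total: 2 components.

2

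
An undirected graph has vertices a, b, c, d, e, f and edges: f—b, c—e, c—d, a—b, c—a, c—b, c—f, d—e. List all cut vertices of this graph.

Removing c increases the component count from 1 to 2, so c is a cut vertex.
By contrast removing d leaves 1 component; it is not a cut vertex. No other vertex is a cut vertex either.

c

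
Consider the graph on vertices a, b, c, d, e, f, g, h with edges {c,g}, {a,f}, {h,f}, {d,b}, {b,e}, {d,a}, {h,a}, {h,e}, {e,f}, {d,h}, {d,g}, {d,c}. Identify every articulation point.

d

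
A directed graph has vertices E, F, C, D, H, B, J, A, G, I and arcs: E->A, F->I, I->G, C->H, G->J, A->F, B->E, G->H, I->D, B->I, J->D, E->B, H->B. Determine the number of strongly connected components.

{A, B, E, F, G, H, I} are all mutually reachable — one SCC of size 7.
{J} is an SCC by itself.
{C} is an SCC by itself.
{D} is an SCC by itself.
That gives 4 strongly connected components.

4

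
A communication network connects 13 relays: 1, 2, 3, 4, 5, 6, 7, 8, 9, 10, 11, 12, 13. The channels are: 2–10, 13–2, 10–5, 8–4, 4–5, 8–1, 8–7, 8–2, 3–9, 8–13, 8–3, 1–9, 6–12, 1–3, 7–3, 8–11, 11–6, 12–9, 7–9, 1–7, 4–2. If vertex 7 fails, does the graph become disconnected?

No

Deleting 7 leaves 1 component (was 1) (its neighbors 1, 3, 8, 9 remain connected to each other), so 7 is not a cut vertex.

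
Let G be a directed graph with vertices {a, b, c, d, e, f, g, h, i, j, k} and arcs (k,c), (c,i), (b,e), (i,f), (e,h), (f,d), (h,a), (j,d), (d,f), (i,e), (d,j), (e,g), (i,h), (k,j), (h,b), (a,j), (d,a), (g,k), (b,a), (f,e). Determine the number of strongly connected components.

{a, b, c, d, e, f, g, h, i, j, k} are all mutually reachable — one SCC of size 11.
That gives 1 strongly connected component.

1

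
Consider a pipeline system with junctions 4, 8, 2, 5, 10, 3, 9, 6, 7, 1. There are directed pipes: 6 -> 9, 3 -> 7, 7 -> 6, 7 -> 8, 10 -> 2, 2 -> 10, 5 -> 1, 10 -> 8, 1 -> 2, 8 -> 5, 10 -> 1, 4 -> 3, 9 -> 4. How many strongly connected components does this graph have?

{3, 4, 6, 7, 9} are all mutually reachable — one SCC of size 5.
{1, 2, 5, 8, 10} are all mutually reachable — one SCC of size 5.
That gives 2 strongly connected components.

2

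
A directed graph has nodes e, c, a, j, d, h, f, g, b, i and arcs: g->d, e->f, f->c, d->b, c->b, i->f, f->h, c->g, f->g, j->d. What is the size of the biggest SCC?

{i} is an SCC by itself.
{j} is an SCC by itself.
{d} is an SCC by itself.
{h} is an SCC by itself.
{c} is an SCC by itself.
(and 5 more singleton SCCs)
The largest has 1 vertex.

1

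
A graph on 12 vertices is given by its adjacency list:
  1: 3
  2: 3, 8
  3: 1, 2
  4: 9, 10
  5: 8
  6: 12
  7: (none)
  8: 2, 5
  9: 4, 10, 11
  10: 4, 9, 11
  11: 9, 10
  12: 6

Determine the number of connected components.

7 is isolated — a component by itself.
Starting from 6 we can reach 6, 12. That is one component of size 2.
Starting from 4 we can reach 4, 9, 10, 11. That is one component of size 4.
Starting from 1 we can reach 1, 2, 3, 5, 8. That is one component of size 5.
Total: 4 components.

4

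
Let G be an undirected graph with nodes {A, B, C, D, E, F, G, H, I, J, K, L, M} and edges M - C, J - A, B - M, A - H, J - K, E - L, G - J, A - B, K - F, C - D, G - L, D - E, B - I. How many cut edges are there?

4

The edges on the cycle G-J-A-B-M-C-D-E-L-G are not bridges since each lies on that cycle.
But removing K - F disconnects K from F; removing J - K disconnects J from K; removing I - B disconnects I from B; removing A - H disconnects A from H — these are bridges.
That makes 4 bridges.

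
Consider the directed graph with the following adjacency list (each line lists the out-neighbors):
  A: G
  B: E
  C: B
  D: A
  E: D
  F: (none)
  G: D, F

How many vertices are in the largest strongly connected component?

3

{A, D, G} are all mutually reachable — one SCC of size 3.
{C} is an SCC by itself.
{F} is an SCC by itself.
{B} is an SCC by itself.
{E} is an SCC by itself.
The largest has 3 vertices.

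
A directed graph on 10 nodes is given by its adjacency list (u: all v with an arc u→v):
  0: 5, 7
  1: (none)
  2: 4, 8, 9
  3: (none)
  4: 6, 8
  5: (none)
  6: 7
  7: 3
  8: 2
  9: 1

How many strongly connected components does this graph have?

{2, 4, 8} are all mutually reachable — one SCC of size 3.
{6} is an SCC by itself.
{0} is an SCC by itself.
{3} is an SCC by itself.
{7} is an SCC by itself.
(and 3 more singleton SCCs)
That gives 8 strongly connected components.

8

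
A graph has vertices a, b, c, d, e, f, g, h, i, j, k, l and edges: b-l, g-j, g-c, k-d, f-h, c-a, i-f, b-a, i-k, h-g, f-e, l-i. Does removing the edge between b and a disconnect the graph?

After removing b-a, the path b-l-i-f-h-g-c-a still connects them, so the edge is not a bridge.

No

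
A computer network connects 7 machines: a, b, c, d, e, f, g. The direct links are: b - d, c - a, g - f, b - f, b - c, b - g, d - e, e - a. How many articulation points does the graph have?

1

Removing b increases the component count from 1 to 2, so b is a cut vertex.
By contrast removing e leaves 1 component; it is not a cut vertex. No other vertex is a cut vertex either.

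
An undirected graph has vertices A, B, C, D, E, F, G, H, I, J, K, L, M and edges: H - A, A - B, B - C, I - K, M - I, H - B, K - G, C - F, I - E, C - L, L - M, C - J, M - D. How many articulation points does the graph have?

Removing B increases the component count from 1 to 2, so B is a cut vertex.
Removing C increases the component count from 1 to 4, so C is a cut vertex.
Removing I increases the component count from 1 to 3, so I is a cut vertex.
Likewise K, L, M are cut vertices.
By contrast removing J leaves 1 component; it is not a cut vertex. No other vertex is a cut vertex either.

6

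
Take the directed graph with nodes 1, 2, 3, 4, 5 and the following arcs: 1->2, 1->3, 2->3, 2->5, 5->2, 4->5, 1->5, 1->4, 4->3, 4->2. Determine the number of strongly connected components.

{2, 5} are all mutually reachable — one SCC of size 2.
{4} is an SCC by itself.
{1} is an SCC by itself.
{3} is an SCC by itself.
That gives 4 strongly connected components.

4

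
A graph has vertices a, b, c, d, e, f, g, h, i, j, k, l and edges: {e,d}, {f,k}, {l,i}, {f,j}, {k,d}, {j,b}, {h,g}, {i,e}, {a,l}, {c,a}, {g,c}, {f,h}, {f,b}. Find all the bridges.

The edges on the cycle f-j-b-f are not bridges since each lies on that cycle.
Every edge lies on some cycle, so there are no bridges.

none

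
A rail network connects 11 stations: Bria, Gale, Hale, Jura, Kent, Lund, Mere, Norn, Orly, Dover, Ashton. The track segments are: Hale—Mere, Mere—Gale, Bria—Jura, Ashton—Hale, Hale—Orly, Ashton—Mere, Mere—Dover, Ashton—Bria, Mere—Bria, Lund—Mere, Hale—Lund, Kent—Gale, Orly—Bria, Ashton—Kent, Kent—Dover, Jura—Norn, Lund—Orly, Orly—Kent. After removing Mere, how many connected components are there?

With Mere gone, the remaining components are: {Bria, Gale, Hale, Jura, Kent, Lund, Norn, Orly, Dover, Ashton}.
That is 1 component.

1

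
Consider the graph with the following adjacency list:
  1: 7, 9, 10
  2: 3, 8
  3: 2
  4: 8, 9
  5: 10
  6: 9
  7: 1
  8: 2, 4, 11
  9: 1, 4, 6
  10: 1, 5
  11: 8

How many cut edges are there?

10

removing 1-7 disconnects 1 from 7; removing 4-8 disconnects 4 from 8; removing 3-2 disconnects 3 from 2; removing 2-8 disconnects 2 from 8 — these are bridges.
In total 10 edges are bridges.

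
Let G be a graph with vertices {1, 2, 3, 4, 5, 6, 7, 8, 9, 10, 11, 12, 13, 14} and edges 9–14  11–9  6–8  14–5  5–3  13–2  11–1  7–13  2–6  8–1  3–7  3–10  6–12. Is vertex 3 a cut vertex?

Yes

Deleting 3 raises the number of components from 2 to 3, so 3 is a cut vertex.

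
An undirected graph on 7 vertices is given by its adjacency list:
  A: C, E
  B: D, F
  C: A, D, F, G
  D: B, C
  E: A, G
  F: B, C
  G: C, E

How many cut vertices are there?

1

Removing C increases the component count from 1 to 2, so C is a cut vertex.
By contrast removing E leaves 1 component; it is not a cut vertex. No other vertex is a cut vertex either.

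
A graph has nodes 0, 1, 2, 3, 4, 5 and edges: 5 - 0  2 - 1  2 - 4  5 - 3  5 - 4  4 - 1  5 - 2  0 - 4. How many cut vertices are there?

Removing 5 increases the component count from 1 to 2, so 5 is a cut vertex.
By contrast removing 0 leaves 1 component; it is not a cut vertex. No other vertex is a cut vertex either.

1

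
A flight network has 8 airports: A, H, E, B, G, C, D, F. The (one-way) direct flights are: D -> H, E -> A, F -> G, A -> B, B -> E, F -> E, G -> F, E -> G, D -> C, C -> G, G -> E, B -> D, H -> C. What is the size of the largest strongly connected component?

8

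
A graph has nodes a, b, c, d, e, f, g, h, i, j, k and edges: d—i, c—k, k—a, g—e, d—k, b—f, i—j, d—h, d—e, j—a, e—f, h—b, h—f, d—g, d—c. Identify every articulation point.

d

Removing d increases the component count from 1 to 2, so d is a cut vertex.
By contrast removing e leaves 1 component; it is not a cut vertex. No other vertex is a cut vertex either.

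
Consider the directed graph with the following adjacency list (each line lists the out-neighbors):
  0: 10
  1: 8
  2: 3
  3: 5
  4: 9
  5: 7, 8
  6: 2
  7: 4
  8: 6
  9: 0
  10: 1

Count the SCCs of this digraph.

1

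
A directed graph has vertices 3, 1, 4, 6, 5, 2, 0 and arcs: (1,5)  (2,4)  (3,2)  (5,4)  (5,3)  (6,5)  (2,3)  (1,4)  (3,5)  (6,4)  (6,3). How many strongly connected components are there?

5

{2, 3, 5} are all mutually reachable — one SCC of size 3.
{0} is an SCC by itself.
{1} is an SCC by itself.
{4} is an SCC by itself.
{6} is an SCC by itself.
That gives 5 strongly connected components.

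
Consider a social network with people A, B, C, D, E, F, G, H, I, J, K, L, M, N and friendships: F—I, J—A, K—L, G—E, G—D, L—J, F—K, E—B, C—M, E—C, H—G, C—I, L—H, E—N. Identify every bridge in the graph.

A-J, B-E, C-M, D-G, E-N, J-L

The edges on the cycle F-K-L-H-G-E-C-I-F are not bridges since each lies on that cycle.
But removing J—L disconnects J from L; removing M—C disconnects M from C; removing B—E disconnects B from E; removing J—A disconnects J from A — these are bridges.
In total 6 edges are bridges.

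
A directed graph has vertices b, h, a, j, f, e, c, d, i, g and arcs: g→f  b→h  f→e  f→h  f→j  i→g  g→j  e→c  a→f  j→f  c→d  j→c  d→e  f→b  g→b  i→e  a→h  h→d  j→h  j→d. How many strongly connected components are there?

{c, d, e} are all mutually reachable — one SCC of size 3.
{f, j} are all mutually reachable — one SCC of size 2.
{i} is an SCC by itself.
{a} is an SCC by itself.
{g} is an SCC by itself.
(and 2 more singleton SCCs)
That gives 7 strongly connected components.

7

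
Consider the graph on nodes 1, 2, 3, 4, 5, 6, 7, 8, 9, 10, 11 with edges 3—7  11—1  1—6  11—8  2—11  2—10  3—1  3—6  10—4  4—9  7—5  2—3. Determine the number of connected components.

Starting from 1 we can reach 1, 2, 3, 4, 5, 6, 7, 8, 9, 10, 11. That is one component of size 11.
Total: 1 component.

1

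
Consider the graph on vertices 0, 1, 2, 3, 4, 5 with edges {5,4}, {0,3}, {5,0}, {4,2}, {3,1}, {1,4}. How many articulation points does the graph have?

Removing 4 increases the component count from 1 to 2, so 4 is a cut vertex.
By contrast removing 5 leaves 1 component; it is not a cut vertex. No other vertex is a cut vertex either.

1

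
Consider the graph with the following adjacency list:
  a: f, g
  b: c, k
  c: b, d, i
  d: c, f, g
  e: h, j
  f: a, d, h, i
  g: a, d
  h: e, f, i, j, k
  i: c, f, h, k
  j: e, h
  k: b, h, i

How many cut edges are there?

The edges on the cycle h-j-e-h are not bridges since each lies on that cycle.
Every edge lies on some cycle, so there are no bridges.

0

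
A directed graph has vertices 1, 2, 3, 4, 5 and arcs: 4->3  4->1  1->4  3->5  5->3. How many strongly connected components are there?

{1, 4} are all mutually reachable — one SCC of size 2.
{3, 5} are all mutually reachable — one SCC of size 2.
{2} is an SCC by itself.
That gives 3 strongly connected components.

3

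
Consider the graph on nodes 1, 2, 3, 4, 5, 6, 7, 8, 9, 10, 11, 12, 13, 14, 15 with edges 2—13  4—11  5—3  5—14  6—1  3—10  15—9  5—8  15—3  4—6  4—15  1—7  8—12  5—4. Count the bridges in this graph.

The edges on the cycle 5-4-15-3-5 are not bridges since each lies on that cycle.
But removing 4—6 disconnects 4 from 6; removing 3—10 disconnects 3 from 10; removing 5—14 disconnects 5 from 14; removing 2—13 disconnects 2 from 13 — these are bridges.
In total 10 edges are bridges.

10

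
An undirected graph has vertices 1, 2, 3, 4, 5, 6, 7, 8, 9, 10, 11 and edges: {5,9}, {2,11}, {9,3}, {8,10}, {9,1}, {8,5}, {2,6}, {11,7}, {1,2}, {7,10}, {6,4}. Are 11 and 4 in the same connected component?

Yes

From 11 we can reach 1, 2, 3, 4, 5, 6, 7, 8, 9, 10, 11, which includes 4.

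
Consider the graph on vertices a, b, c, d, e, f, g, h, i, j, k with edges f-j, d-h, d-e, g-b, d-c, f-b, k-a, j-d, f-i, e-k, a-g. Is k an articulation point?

No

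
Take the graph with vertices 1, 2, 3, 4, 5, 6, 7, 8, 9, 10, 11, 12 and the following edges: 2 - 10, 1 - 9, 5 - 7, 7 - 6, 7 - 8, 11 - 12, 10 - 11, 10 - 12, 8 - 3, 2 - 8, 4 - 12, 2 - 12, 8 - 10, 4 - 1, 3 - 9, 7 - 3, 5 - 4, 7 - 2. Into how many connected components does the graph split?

1

Starting from 1 we can reach 1, 2, 3, 4, 5, 6, 7, 8, 9, 10, 11, 12. That is one component of size 12.
Total: 1 component.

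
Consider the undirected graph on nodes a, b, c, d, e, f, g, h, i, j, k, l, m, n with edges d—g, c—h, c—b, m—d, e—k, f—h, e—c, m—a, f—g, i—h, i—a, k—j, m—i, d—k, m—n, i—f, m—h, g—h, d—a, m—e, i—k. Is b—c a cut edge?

Yes

Removing b—c leaves no path between b and c: the component count goes from 2 to 3. So it is a bridge.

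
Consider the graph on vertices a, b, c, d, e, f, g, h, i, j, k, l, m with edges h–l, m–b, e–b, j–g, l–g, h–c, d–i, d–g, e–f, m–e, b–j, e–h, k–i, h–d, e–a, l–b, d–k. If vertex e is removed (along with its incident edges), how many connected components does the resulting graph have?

3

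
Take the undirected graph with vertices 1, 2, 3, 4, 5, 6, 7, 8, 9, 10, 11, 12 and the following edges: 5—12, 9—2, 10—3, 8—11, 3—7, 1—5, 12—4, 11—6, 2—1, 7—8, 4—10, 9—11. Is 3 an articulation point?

No

Deleting 3 leaves 1 component (was 1) (its neighbors 7, 10 remain connected to each other), so 3 is not a cut vertex.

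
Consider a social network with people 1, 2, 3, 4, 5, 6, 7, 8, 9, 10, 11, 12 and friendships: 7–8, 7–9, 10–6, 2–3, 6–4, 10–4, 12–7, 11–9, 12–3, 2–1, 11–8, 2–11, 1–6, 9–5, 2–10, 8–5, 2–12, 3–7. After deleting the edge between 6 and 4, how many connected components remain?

1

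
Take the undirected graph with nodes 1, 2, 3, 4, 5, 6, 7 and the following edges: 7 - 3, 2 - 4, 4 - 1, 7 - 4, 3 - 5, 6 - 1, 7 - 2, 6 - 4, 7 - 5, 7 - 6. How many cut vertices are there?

Removing 7 increases the component count from 1 to 2, so 7 is a cut vertex.
By contrast removing 6 leaves 1 component; it is not a cut vertex. No other vertex is a cut vertex either.

1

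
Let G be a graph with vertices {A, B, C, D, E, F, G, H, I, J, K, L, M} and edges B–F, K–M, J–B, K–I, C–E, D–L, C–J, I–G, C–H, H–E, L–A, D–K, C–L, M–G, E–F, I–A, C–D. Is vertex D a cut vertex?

Deleting D leaves 1 component (was 1) (its neighbors C, K, L remain connected to each other), so D is not a cut vertex.

No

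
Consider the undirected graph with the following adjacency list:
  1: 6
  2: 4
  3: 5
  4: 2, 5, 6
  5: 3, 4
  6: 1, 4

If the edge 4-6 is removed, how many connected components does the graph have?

Before removal there is 1 component.
4-6 is a bridge — removing it separates 4's side from 6's side.
After removal: 2 components.

2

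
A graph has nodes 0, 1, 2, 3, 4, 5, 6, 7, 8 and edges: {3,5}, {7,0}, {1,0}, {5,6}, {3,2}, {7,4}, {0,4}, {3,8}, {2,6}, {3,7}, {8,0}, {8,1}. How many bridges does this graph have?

The edges on the cycle 8-1-0-8 are not bridges since each lies on that cycle.
Every edge lies on some cycle, so there are no bridges.

0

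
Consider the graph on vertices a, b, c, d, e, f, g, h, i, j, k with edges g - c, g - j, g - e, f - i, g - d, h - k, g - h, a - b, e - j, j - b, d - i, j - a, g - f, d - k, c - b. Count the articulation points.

1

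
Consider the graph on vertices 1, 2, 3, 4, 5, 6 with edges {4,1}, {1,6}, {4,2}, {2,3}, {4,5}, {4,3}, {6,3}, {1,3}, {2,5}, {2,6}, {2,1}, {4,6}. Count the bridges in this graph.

The edges on the cycle 4-2-3-4 are not bridges since each lies on that cycle.
Every edge lies on some cycle, so there are no bridges.

0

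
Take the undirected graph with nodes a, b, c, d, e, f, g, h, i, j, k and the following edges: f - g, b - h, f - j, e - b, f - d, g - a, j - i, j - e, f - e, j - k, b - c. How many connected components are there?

1

Starting from a we can reach a, b, c, d, e, f, g, h, i, j, k. That is one component of size 11.
Total: 1 component.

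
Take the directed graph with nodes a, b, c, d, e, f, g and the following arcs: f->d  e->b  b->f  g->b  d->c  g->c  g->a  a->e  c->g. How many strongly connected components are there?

{a, b, c, d, e, f, g} are all mutually reachable — one SCC of size 7.
That gives 1 strongly connected component.

1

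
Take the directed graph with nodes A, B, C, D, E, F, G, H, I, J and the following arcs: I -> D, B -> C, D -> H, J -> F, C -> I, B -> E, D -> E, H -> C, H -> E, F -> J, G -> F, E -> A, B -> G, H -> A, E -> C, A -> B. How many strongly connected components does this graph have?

{A, B, C, D, E, H, I} are all mutually reachable — one SCC of size 7.
{F, J} are all mutually reachable — one SCC of size 2.
{G} is an SCC by itself.
That gives 3 strongly connected components.

3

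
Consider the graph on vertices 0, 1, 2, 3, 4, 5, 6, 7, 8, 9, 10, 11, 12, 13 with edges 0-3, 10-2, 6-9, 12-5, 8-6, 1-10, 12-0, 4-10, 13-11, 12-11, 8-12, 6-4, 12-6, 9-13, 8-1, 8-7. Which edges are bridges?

The edges on the cycle 8-12-6-8 are not bridges since each lies on that cycle.
But removing 2-10 disconnects 2 from 10; removing 5-12 disconnects 5 from 12; removing 12-0 disconnects 12 from 0; removing 3-0 disconnects 3 from 0 — these are bridges.
In total 5 edges are bridges.

0-12, 0-3, 10-2, 12-5, 7-8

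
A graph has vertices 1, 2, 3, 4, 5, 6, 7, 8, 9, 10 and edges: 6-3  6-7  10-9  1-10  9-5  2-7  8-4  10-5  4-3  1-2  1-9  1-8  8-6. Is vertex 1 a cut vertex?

Deleting 1 raises the number of components from 1 to 2, so 1 is a cut vertex.

Yes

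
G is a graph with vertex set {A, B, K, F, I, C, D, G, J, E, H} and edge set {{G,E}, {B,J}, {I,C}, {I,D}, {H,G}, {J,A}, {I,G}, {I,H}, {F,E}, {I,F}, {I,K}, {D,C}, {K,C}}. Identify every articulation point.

Removing I increases the component count from 2 to 3, so I is a cut vertex.
Removing J increases the component count from 2 to 3, so J is a cut vertex.
By contrast removing C leaves 2 components; it is not a cut vertex. No other vertex is a cut vertex either.

I, J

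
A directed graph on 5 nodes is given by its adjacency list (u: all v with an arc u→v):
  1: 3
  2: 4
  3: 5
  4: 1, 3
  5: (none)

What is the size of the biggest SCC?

1

{5} is an SCC by itself.
{2} is an SCC by itself.
{4} is an SCC by itself.
{1} is an SCC by itself.
{3} is an SCC by itself.
The largest has 1 vertex.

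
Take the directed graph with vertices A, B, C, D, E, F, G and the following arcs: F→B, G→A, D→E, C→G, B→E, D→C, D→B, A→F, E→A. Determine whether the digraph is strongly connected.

No

There is no directed path from C to D, so the graph is not strongly connected.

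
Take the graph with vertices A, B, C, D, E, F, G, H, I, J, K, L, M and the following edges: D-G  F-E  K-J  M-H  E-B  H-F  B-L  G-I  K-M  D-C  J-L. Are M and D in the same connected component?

The component containing M is {B, E, F, H, J, K, L, M}, and D is not in it.

No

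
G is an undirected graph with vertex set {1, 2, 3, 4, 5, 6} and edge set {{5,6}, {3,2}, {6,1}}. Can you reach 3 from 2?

From 2 we can reach 2, 3, which includes 3.

Yes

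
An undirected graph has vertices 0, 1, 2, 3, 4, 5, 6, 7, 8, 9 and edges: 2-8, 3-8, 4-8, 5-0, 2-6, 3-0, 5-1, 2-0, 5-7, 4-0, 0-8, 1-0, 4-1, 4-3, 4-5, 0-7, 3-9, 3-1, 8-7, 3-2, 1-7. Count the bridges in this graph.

2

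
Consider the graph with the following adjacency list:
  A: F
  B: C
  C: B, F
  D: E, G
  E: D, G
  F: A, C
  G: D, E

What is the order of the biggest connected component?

4

Starting from D we can reach D, E, G. That is one component of size 3.
Starting from A we can reach A, B, C, F. That is one component of size 4.
The largest has 4 vertices.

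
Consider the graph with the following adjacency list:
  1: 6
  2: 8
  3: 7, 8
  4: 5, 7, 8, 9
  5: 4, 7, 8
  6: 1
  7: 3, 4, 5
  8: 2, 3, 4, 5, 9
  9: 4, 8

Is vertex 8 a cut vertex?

Yes

Deleting 8 raises the number of components from 2 to 3, so 8 is a cut vertex.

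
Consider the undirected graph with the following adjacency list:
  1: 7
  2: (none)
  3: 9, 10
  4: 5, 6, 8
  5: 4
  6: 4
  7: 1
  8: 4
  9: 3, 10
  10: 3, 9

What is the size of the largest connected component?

4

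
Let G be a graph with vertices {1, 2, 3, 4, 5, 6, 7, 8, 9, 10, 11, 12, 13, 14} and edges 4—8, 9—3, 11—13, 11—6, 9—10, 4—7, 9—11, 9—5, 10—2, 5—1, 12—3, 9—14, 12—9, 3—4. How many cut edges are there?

The edges on the cycle 12-9-3-12 are not bridges since each lies on that cycle.
But removing 9—10 disconnects 9 from 10; removing 3—4 disconnects 3 from 4; removing 8—4 disconnects 8 from 4; removing 4—7 disconnects 4 from 7 — these are bridges.
In total 11 edges are bridges.

11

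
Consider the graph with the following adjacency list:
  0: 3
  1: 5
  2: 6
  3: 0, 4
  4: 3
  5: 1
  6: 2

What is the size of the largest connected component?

3

Starting from 2 we can reach 2, 6. That is one component of size 2.
Starting from 1 we can reach 1, 5. That is one component of size 2.
Starting from 0 we can reach 0, 3, 4. That is one component of size 3.
The largest has 3 vertices.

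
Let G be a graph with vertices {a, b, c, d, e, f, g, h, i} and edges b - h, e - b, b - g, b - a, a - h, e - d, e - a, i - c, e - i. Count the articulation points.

Removing b increases the component count from 2 to 3, so b is a cut vertex.
Removing e increases the component count from 2 to 4, so e is a cut vertex.
Removing i increases the component count from 2 to 3, so i is a cut vertex.
By contrast removing h leaves 2 components; it is not a cut vertex. No other vertex is a cut vertex either.

3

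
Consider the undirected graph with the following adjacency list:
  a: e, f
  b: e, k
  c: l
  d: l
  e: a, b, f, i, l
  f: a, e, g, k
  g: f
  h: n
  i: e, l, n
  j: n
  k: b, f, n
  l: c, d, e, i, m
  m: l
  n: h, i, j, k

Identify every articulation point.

f, l, n

Removing f increases the component count from 1 to 2, so f is a cut vertex.
Removing l increases the component count from 1 to 4, so l is a cut vertex.
Removing n increases the component count from 1 to 3, so n is a cut vertex.
By contrast removing m leaves 1 component; it is not a cut vertex. No other vertex is a cut vertex either.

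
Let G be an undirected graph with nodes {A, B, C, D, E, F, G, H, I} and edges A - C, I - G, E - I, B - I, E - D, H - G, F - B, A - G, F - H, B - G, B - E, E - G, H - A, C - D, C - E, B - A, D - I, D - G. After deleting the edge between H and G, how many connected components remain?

1

H and G are still connected via H-A-G, so the component count stays at 1.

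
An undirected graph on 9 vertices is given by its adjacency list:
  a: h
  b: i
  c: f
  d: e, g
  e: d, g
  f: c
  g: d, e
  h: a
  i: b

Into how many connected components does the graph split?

Starting from a we can reach a, h. That is one component of size 2.
Starting from c we can reach c, f. That is one component of size 2.
Starting from b we can reach b, i. That is one component of size 2.
Starting from d we can reach d, e, g. That is one component of size 3.
Total: 4 components.

4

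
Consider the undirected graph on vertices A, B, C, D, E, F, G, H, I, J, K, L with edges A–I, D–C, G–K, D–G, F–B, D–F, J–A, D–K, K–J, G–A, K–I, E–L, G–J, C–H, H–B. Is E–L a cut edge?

Yes

Removing E–L leaves no path between E and L: the component count goes from 2 to 3. So it is a bridge.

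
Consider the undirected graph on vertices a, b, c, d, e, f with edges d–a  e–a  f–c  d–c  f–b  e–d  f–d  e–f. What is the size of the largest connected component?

6

Starting from a we can reach a, b, c, d, e, f. That is one component of size 6.
The largest has 6 vertices.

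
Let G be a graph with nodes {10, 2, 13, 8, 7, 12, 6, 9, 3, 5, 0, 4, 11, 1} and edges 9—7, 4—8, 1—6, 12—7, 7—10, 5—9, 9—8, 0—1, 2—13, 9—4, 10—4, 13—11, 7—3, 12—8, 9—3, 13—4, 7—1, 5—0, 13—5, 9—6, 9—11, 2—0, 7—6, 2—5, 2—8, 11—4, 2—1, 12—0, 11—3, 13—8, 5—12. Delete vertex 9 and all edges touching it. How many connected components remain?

1

With 9 gone, the remaining components are: {0, 1, 2, 3, 4, 5, 6, 7, 8, 10, 11, 12, 13}.
That is 1 component.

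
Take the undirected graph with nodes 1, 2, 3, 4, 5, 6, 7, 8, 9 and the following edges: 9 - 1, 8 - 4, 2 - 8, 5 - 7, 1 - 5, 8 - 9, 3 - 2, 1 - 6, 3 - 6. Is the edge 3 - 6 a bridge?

After removing 3 - 6, the path 3-2-8-9-1-6 still connects them, so the edge is not a bridge.

No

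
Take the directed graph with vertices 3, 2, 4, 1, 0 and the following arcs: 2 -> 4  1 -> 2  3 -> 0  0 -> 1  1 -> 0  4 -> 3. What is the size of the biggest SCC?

{0, 1, 2, 3, 4} are all mutually reachable — one SCC of size 5.
The largest has 5 vertices.

5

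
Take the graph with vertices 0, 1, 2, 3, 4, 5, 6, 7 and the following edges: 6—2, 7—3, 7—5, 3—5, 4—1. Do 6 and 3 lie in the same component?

No

The component containing 6 is {2, 6}, and 3 is not in it.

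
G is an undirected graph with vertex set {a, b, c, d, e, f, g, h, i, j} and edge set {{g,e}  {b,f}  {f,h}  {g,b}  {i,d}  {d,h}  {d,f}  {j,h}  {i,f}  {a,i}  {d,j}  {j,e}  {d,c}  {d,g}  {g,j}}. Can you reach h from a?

From a we can reach a, b, c, d, e, f, g, h, i, j, which includes h.

Yes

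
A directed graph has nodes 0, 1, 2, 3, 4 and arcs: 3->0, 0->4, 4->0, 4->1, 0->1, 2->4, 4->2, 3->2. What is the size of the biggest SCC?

{0, 2, 4} are all mutually reachable — one SCC of size 3.
{3} is an SCC by itself.
{1} is an SCC by itself.
The largest has 3 vertices.

3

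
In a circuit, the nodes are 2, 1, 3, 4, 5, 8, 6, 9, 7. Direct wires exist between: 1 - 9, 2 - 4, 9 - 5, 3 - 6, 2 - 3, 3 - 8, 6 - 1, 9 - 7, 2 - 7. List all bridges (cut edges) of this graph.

2-4, 3-8, 5-9

The edges on the cycle 2-3-6-1-9-7-2 are not bridges since each lies on that cycle.
But removing 8 - 3 disconnects 8 from 3; removing 2 - 4 disconnects 2 from 4; removing 9 - 5 disconnects 9 from 5 — these are bridges.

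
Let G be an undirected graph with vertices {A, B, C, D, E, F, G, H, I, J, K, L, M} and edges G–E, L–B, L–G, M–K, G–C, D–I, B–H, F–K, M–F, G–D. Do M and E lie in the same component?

The component containing M is {F, K, M}, and E is not in it.

No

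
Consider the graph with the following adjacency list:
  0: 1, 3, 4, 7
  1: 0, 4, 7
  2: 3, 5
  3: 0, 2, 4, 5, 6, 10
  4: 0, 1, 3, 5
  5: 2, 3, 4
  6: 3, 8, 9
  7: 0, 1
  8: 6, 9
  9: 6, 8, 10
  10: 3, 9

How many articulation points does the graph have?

Removing 3 increases the component count from 1 to 2, so 3 is a cut vertex.
By contrast removing 0 leaves 1 component; it is not a cut vertex. No other vertex is a cut vertex either.

1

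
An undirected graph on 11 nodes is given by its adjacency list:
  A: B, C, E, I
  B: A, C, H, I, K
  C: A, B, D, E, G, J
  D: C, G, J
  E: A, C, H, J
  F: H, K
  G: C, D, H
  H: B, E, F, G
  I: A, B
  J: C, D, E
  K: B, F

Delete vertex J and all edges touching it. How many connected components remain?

With J gone, the remaining components are: {A, B, C, D, E, F, G, H, I, K}.
That is 1 component.

1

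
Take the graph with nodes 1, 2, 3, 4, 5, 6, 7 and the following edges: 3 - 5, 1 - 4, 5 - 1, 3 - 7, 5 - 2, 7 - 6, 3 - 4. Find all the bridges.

2-5, 3-7, 6-7

The edges on the cycle 3-5-1-4-3 are not bridges since each lies on that cycle.
But removing 7 - 6 disconnects 7 from 6; removing 5 - 2 disconnects 5 from 2; removing 3 - 7 disconnects 3 from 7 — these are bridges.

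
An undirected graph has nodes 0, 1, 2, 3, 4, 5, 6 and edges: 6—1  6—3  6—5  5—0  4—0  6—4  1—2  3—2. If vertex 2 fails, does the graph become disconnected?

Deleting 2 leaves 1 component (was 1) (its neighbors 1, 3 remain connected to each other), so 2 is not a cut vertex.

No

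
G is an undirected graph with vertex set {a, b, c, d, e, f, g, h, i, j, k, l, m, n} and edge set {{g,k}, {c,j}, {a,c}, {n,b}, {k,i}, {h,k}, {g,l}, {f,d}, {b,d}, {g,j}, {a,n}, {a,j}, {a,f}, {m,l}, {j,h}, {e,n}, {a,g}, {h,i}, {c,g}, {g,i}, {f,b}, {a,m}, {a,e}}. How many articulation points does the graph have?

Removing a increases the component count from 1 to 2, so a is a cut vertex.
By contrast removing n leaves 1 component; it is not a cut vertex. No other vertex is a cut vertex either.

1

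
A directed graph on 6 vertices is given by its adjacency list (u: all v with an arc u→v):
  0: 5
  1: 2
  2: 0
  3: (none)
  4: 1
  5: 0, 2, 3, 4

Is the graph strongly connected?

There is no directed path from 3 to 1, so the graph is not strongly connected.

No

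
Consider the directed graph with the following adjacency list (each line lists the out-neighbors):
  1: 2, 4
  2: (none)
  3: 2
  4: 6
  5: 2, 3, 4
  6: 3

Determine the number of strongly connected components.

{5} is an SCC by itself.
{3} is an SCC by itself.
{6} is an SCC by itself.
{1} is an SCC by itself.
{4} is an SCC by itself.
(and 1 more singleton SCC)
That gives 6 strongly connected components.

6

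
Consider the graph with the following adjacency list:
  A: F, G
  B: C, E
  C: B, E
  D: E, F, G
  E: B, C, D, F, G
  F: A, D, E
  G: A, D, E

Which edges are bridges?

none

The edges on the cycle E-B-C-E are not bridges since each lies on that cycle.
Every edge lies on some cycle, so there are no bridges.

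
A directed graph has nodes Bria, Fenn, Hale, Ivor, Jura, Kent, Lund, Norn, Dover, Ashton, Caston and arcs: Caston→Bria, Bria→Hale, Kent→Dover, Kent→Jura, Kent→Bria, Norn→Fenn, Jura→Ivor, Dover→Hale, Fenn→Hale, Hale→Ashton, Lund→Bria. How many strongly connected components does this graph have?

11

{Norn} is an SCC by itself.
{Kent} is an SCC by itself.
{Lund} is an SCC by itself.
{Jura} is an SCC by itself.
{Ivor} is an SCC by itself.
(and 6 more singleton SCCs)
That gives 11 strongly connected components.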